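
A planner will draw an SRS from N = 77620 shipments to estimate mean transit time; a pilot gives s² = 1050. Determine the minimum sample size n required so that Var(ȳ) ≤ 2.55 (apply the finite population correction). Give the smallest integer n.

Without fpc, n₀ = s²/D = 1050/2.55 = 411.7647.
With fpc, (1 − n/N)·s²/n ≤ D requires n ≥ n₀/(1 + n₀/N) = 411.7647/(1 + 411.7647/77620) = 409.5919.
Rounding up, n = 410.

410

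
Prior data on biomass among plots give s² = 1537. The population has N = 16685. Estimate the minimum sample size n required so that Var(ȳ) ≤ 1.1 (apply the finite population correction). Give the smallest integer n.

1290

Without fpc, n₀ = s²/D = 1537/1.1 = 1397.2727.
With fpc, (1 − n/N)·s²/n ≤ D requires n ≥ n₀/(1 + n₀/N) = 1397.2727/(1 + 1397.2727/16685) = 1289.3012.
Rounding up, n = 1290.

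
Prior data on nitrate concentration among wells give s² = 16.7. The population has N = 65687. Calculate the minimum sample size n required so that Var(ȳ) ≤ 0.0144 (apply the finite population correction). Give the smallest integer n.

Without fpc, n₀ = s²/D = 16.7/0.0144 = 1159.7222.
With fpc, (1 − n/N)·s²/n ≤ D requires n ≥ n₀/(1 + n₀/N) = 1159.7222/(1 + 1159.7222/65687) = 1139.6022.
Rounding up, n = 1140.

1140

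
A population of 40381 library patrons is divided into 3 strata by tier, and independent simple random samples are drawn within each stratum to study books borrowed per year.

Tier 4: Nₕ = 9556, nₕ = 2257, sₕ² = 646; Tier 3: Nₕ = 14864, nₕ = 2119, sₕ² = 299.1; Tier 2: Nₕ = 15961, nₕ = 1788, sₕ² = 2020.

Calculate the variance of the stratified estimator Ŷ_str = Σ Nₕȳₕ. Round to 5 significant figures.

3.0227 × 10^8

Var(Ŷ_str) = Σₕ Nₕ²(1 − fₕ)sₕ²/nₕ.
Tier 4: 9556²·(1 − 2257/9556)·646/2257 = 1.9963674 × 10^7.
Tier 3: 14864²·(1 − 2119/14864)·299.1/2119 = 2.6739975 × 10^7.
Tier 2: 15961²·(1 − 1788/15961)·2020/1788 = 2.5556757 × 10^8.
Sum = 3.0227122 × 10^8.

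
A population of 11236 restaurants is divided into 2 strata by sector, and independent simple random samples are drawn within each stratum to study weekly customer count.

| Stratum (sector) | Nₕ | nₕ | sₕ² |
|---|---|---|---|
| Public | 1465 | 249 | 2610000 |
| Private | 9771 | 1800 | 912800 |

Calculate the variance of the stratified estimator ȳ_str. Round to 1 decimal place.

460.8

Var(ȳ_str) = Σₕ Wₕ²(1 − fₕ)sₕ²/nₕ with Wₕ = Nₕ/N, N = 11236.
Public: Wₕ = 0.13038448; term = 0.13038448²·(1 − 0.16996587)·2610000/249 = 147.90706.
Private: Wₕ = 0.86961552; term = 0.86961552²·(1 − 0.18421861)·912800/1800 = 312.84663.
Sum = 460.75369.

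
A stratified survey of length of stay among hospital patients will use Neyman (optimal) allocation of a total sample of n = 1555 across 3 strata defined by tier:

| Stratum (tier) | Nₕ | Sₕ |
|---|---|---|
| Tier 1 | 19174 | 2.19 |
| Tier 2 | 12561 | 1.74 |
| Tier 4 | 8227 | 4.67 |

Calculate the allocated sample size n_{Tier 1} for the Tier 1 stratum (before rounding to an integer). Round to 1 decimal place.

Neyman allocation: nₕ = n·NₕSₕ / Σⱼ NⱼSⱼ.
Σ NⱼSⱼ = 19174·2.19 + 12561·1.74 + 8227·4.67 = 102267.29.
n_{Tier 1} = 1555·19174·2.19 / 102267.29 = 638.5.

638.5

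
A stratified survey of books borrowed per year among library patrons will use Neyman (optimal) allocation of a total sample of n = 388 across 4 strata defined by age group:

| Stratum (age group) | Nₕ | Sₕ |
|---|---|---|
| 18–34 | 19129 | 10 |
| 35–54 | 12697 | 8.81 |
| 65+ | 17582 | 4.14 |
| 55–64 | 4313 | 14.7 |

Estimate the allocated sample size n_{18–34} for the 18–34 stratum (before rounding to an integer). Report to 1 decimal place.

168.9

Neyman allocation: nₕ = n·NₕSₕ / Σⱼ NⱼSⱼ.
Σ NⱼSⱼ = 19129·10 + 12697·8.81 + 17582·4.14 + 4313·14.7 = 439341.15.
n_{18–34} = 388·19129·10 / 439341.15 = 168.9.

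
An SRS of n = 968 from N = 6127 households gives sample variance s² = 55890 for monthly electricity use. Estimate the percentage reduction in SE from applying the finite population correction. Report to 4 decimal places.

8.2389

f = n/N = 968/6127 = 0.15798923.
SE_no-fpc = √(s²/n) = 7.5985264; SE_fpc = √((1−f)s²/n) = 6.9724948.
Ratio = √(1−f) = 0.91761145. Reduction = 100·(1 − 0.91761145) = 8.2389%.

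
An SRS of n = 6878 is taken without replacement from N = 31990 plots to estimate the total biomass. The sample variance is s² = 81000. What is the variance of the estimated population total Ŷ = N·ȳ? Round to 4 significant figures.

9.461 × 10^9

Var(Ŷ) = N²·Var(ȳ) = N²·(1 − n/N)·s²/n.
f = 6878/31990 = 0.21500469; Var(ȳ) = 0.78499531·81000/6878 = 9.244638.
Var(Ŷ) = 31990² · 9.244638 = 9.4605937 × 10^9.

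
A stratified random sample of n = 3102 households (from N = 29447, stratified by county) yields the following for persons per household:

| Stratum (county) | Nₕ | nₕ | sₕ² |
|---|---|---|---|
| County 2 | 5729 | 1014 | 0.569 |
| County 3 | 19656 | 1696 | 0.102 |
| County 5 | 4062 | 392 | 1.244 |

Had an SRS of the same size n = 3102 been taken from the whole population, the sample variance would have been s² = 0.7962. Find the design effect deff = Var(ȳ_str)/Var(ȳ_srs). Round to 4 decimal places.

0.4203

Var(ȳ_str) = Σ Wₕ²(1−fₕ)sₕ²/nₕ with Wₕ = Nₕ/29447:
  County 2: (5729/29447)²·(1−1014/5729)·0.569/1014 = 1.7480454 × 10^-5
  County 3: (19656/29447)²·(1−1696/19656)·0.102/1696 = 2.4484638 × 10^-5
  County 5: (4062/29447)²·(1−392/4062)·1.244/392 = 5.4557968 × 10^-5
  → Var(ȳ_str) = 9.652306 × 10^-5.
Var(ȳ_srs) = (1 − 3102/29447)·0.7962/3102 = 2.2963471 × 10^-4.
deff = (9.652306 × 10^-5) / (2.2963471 × 10^-4) = 0.4203.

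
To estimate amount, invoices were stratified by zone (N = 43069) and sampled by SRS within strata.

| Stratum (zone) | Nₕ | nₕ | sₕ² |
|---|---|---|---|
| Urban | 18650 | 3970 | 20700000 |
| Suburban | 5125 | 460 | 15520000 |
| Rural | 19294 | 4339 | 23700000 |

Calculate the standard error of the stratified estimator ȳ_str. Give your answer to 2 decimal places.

Var(ȳ_str) = Σₕ Wₕ²(1 − fₕ)sₕ²/nₕ with Wₕ = Nₕ/N, N = 43069.
Urban: Wₕ = 0.43302607; term = 0.43302607²·(1 − 0.21286863)·20700000/3970 = 769.58245.
Suburban: Wₕ = 0.11899510; term = 0.11899510²·(1 − 0.08975610)·15520000/460 = 434.86037.
Rural: Wₕ = 0.44797882; term = 0.44797882²·(1 − 0.22488857)·23700000/4339 = 849.6456.
Sum = 2054.0884.
SE = √(2054.0884) = 45.32.

45.32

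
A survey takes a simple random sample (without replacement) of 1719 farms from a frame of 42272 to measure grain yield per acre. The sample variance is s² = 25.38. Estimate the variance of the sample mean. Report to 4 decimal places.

Under SRS without replacement, Var(ȳ) = (1 − f)·s²/n with f = n/N = 1719/42272 = 0.04066522.
Var(ȳ) = (1 − 0.04066522)·25.38/1719 = 0.95933478·0.014764398 = 0.014164.

0.0142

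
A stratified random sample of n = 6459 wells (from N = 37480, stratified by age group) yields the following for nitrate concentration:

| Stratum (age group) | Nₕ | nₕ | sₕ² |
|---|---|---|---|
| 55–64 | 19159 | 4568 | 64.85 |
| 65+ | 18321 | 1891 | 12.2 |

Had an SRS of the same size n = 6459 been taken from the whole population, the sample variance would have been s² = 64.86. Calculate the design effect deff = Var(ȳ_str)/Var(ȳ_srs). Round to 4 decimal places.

0.5063

Var(ȳ_str) = Σ Wₕ²(1−fₕ)sₕ²/nₕ with Wₕ = Nₕ/37480:
  55–64: (19159/37480)²·(1−4568/19159)·64.85/4568 = 0.0028251572
  65+: (18321/37480)²·(1−1891/18321)·12.2/1891 = 0.0013824705
  → Var(ȳ_str) = 0.0042076277.
Var(ȳ_srs) = (1 − 6459/37480)·64.86/6459 = 0.0083112792.
deff = 0.0042076277 / 0.0083112792 = 0.5063.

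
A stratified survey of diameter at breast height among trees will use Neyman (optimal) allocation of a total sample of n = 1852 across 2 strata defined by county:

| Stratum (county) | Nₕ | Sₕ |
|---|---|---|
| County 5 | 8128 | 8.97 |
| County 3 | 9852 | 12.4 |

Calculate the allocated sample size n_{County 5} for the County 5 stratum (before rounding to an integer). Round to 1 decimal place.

692.2

Neyman allocation: nₕ = n·NₕSₕ / Σⱼ NⱼSⱼ.
Σ NⱼSⱼ = 8128·8.97 + 9852·12.4 = 195072.96.
n_{County 5} = 1852·8128·8.97 / 195072.96 = 692.2.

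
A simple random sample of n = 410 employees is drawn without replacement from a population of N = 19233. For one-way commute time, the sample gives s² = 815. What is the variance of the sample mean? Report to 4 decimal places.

1.9454

Under SRS without replacement, Var(ȳ) = (1 − f)·s²/n with f = n/N = 410/19233 = 0.02131753.
Var(ȳ) = (1 − 0.02131753)·815/410 = 0.97868247·1.9878049 = 1.9454298.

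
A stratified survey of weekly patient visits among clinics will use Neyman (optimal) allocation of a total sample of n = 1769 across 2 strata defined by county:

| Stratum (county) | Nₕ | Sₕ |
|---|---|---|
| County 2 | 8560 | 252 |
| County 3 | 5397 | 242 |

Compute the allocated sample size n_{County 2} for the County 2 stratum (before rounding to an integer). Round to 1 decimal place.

1101.9

Neyman allocation: nₕ = n·NₕSₕ / Σⱼ NⱼSⱼ.
Σ NⱼSⱼ = 8560·252 + 5397·242 = 3.463194 × 10^6.
n_{County 2} = 1769·8560·252 / (3.463194 × 10^6) = 1101.9.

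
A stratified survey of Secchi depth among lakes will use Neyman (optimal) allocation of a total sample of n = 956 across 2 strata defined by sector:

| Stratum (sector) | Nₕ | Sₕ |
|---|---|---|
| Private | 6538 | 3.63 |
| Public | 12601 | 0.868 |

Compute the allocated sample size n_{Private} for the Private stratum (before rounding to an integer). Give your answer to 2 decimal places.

Neyman allocation: nₕ = n·NₕSₕ / Σⱼ NⱼSⱼ.
Σ NⱼSⱼ = 6538·3.63 + 12601·0.868 = 34670.608.
n_{Private} = 956·6538·3.63 / 34670.608 = 654.41.

654.41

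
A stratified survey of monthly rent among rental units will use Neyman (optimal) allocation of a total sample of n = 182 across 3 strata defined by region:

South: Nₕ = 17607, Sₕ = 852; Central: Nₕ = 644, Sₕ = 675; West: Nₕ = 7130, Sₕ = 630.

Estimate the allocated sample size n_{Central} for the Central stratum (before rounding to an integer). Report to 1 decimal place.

4.0

Neyman allocation: nₕ = n·NₕSₕ / Σⱼ NⱼSⱼ.
Σ NⱼSⱼ = 17607·852 + 644·675 + 7130·630 = 1.9927764 × 10^7.
n_{Central} = 182·644·675 / (1.9927764 × 10^7) = 4.0.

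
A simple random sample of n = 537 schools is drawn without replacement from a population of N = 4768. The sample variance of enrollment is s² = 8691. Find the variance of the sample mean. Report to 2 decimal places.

Under SRS without replacement, Var(ȳ) = (1 − f)·s²/n with f = n/N = 537/4768 = 0.11262584.
Var(ȳ) = (1 − 0.11262584)·8691/537 = 0.88737416·16.184358 = 14.361581.

14.36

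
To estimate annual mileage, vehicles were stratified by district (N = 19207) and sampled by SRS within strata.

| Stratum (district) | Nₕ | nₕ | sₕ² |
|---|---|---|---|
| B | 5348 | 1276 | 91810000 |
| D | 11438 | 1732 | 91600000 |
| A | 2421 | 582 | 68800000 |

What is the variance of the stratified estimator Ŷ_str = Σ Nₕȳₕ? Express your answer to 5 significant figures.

Var(Ŷ_str) = Σₕ Nₕ²(1 − fₕ)sₕ²/nₕ.
B: 5348²·(1 − 1276/5348)·91810000/1276 = 1.5668899 × 10^12.
D: 11438²·(1 − 1732/11438)·91600000/1732 = 5.8713499 × 10^12.
A: 2421²·(1 − 582/2421)·68800000/582 = 5.2631042 × 10^11.
Sum = 7.9645502 × 10^12.

7.9646 × 10^12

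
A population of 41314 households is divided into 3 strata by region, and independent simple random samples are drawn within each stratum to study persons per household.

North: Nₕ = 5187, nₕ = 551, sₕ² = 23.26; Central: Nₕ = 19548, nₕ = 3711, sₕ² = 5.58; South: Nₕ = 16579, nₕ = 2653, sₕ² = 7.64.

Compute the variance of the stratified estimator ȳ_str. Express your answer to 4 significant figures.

Var(ȳ_str) = Σₕ Wₕ²(1 − fₕ)sₕ²/nₕ with Wₕ = Nₕ/N, N = 41314.
North: Wₕ = 0.12555066; term = 0.12555066²·(1 − 0.10622711)·23.26/551 = 5.9473472 × 10^-4.
Central: Wₕ = 0.47315680; term = 0.47315680²·(1 − 0.18984039)·5.58/3711 = 2.727244 × 10^-4.
South: Wₕ = 0.40129254; term = 0.40129254²·(1 − 0.16002171)·7.64/2653 = 3.8953487 × 10^-4.
Sum = 0.001256994.

0.001257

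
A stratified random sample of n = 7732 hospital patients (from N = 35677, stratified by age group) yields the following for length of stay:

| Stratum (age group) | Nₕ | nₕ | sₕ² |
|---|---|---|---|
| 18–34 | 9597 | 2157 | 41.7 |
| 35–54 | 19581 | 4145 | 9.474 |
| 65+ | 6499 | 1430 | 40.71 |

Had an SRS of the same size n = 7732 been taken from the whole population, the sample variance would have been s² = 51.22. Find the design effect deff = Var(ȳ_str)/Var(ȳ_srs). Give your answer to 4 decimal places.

Var(ȳ_str) = Σ Wₕ²(1−fₕ)sₕ²/nₕ with Wₕ = Nₕ/35677:
  18–34: (9597/35677)²·(1−2157/9597)·41.7/2157 = 0.0010844704
  35–54: (19581/35677)²·(1−4145/19581)·9.474/4145 = 5.4275249 × 10^-4
  65+: (6499/35677)²·(1−1430/6499)·40.71/1430 = 7.3681293 × 10^-4
  → Var(ȳ_str) = 0.0023640358.
Var(ȳ_srs) = (1 − 7732/35677)·51.22/7732 = 0.0051887592.
deff = 0.0023640358 / 0.0051887592 = 0.4556.

0.4556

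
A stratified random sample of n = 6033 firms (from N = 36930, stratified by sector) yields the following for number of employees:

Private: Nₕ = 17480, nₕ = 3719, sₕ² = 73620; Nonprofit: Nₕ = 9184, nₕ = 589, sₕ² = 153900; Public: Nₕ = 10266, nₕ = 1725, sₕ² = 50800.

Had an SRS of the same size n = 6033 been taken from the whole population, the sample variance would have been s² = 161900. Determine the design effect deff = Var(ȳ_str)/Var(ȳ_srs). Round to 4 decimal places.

0.9134

Var(ȳ_str) = Σ Wₕ²(1−fₕ)sₕ²/nₕ with Wₕ = Nₕ/36930:
  Private: (17480/36930)²·(1−3719/17480)·73620/3719 = 3.4914228
  Nonprofit: (9184/36930)²·(1−589/9184)·153900/589 = 15.123157
  Public: (10266/36930)²·(1−1725/10266)·50800/1725 = 1.8933285
  → Var(ȳ_str) = 20.507908.
Var(ȳ_srs) = (1 − 6033/36930)·161900/6033 = 22.451767.
deff = 20.507908 / 22.451767 = 0.9134.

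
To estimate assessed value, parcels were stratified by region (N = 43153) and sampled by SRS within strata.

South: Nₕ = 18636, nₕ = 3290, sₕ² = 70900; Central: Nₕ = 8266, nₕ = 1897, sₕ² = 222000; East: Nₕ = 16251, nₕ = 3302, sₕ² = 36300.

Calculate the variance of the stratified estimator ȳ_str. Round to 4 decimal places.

Var(ȳ_str) = Σₕ Wₕ²(1 − fₕ)sₕ²/nₕ with Wₕ = Nₕ/N, N = 43153.
South: Wₕ = 0.43185874; term = 0.43185874²·(1 − 0.17654003)·70900/3290 = 3.3096056.
Central: Wₕ = 0.19155099; term = 0.19155099²·(1 − 0.22949431)·222000/1897 = 3.3084937.
East: Wₕ = 0.37659027; term = 0.37659027²·(1 − 0.20318750)·36300/3302 = 1.2422926.
Sum = 7.8603919.

7.8604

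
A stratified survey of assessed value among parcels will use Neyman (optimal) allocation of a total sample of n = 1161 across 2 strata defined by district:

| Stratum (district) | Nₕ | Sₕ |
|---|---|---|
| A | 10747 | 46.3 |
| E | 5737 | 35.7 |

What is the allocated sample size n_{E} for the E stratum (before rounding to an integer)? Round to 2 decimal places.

Neyman allocation: nₕ = n·NₕSₕ / Σⱼ NⱼSⱼ.
Σ NⱼSⱼ = 10747·46.3 + 5737·35.7 = 702397.
n_{E} = 1161·5737·35.7 / 702397 = 338.53.

338.53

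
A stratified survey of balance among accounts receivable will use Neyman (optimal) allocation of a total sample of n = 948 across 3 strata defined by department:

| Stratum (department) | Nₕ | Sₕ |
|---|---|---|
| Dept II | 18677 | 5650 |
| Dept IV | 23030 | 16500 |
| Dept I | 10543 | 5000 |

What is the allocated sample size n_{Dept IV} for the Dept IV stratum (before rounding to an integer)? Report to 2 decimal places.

Neyman allocation: nₕ = n·NₕSₕ / Σⱼ NⱼSⱼ.
Σ NⱼSⱼ = 18677·5650 + 23030·16500 + 10543·5000 = 5.3823505 × 10^8.
n_{Dept IV} = 948·23030·16500 / (5.3823505 × 10^8) = 669.29.

669.29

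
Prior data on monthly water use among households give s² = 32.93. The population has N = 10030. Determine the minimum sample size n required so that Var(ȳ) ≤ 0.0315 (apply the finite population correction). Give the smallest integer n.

947

Without fpc, n₀ = s²/D = 32.93/0.0315 = 1045.3968.
With fpc, (1 − n/N)·s²/n ≤ D requires n ≥ n₀/(1 + n₀/N) = 1045.3968/(1 + 1045.3968/10030) = 946.7227.
Rounding up, n = 947.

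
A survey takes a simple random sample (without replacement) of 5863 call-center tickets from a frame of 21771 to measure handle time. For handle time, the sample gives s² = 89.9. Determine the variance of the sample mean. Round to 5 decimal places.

Under SRS without replacement, Var(ȳ) = (1 − f)·s²/n with f = n/N = 5863/21771 = 0.26930320.
Var(ȳ) = (1 − 0.26930320)·89.9/5863 = 0.73069680·0.015333447 = 0.011204101.

0.01120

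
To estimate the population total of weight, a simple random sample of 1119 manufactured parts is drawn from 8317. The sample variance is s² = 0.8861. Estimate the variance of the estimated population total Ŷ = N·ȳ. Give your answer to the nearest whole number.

47406

Var(Ŷ) = N²·Var(ȳ) = N²·(1 − n/N)·s²/n.
f = 1119/8317 = 0.13454371; Var(ȳ) = 0.86545629·0.8861/1119 = 6.8532692 × 10^-4.
Var(Ŷ) = 8317² · (6.8532692 × 10^-4) = 47405.769.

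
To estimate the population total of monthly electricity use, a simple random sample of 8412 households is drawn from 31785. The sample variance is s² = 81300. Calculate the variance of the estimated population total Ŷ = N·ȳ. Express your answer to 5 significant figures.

Var(Ŷ) = N²·Var(ȳ) = N²·(1 − n/N)·s²/n.
f = 8412/31785 = 0.26465314; Var(ȳ) = 0.73534686·81300/8412 = 7.1069543.
Var(Ŷ) = 31785² · 7.1069543 = 7.180058 × 10^9.

7.1801 × 10^9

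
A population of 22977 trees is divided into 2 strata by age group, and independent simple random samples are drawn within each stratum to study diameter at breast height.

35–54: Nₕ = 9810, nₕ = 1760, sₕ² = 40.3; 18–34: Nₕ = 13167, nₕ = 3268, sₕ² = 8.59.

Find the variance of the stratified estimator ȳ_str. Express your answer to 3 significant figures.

Var(ȳ_str) = Σₕ Wₕ²(1 − fₕ)sₕ²/nₕ with Wₕ = Nₕ/N, N = 22977.
35–54: Wₕ = 0.42694869; term = 0.42694869²·(1 − 0.17940877)·40.3/1760 = 0.0034250792.
18–34: Wₕ = 0.57305131; term = 0.57305131²·(1 − 0.24819625)·8.59/3268 = 6.4893714 × 10^-4.
Sum = 0.0040740163.

0.00407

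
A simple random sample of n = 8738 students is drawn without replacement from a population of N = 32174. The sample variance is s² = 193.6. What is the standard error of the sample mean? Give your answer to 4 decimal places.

0.1270

Under SRS without replacement, Var(ȳ) = (1 − f)·s²/n with f = n/N = 8738/32174 = 0.27158575.
Var(ȳ) = (1 − 0.27158575)·193.6/8738 = 0.72841425·0.0221561 = 0.016138819.
SE(ȳ) = √(0.016138819) = 0.1270.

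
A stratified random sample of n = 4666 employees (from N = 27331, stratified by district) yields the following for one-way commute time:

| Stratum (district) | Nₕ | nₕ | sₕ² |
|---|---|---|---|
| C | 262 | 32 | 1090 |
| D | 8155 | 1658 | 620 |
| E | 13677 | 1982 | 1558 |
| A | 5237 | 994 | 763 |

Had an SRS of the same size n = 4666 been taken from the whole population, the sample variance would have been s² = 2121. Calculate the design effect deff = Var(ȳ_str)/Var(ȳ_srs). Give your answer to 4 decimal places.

Var(ȳ_str) = Σ Wₕ²(1−fₕ)sₕ²/nₕ with Wₕ = Nₕ/27331:
  C: (262/27331)²·(1−32/262)·1090/32 = 0.00274786
  D: (8155/27331)²·(1−1658/8155)·620/1658 = 0.026523629
  E: (13677/27331)²·(1−1982/13677)·1558/1982 = 0.16832314
  A: (5237/27331)²·(1−994/5237)·763/994 = 0.022834038
  → Var(ȳ_str) = 0.22042867.
Var(ȳ_srs) = (1 − 4666/27331)·2121/4666 = 0.37696075.
deff = 0.22042867 / 0.37696075 = 0.5848.

0.5848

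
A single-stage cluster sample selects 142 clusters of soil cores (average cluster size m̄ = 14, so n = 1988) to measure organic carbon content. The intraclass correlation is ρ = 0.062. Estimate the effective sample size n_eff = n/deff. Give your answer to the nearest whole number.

1101

deff = 1 + (14 − 1)·0.062 = 1 + 0.806 = 1.806.
n_eff = 1988 / 1.806 = 1101.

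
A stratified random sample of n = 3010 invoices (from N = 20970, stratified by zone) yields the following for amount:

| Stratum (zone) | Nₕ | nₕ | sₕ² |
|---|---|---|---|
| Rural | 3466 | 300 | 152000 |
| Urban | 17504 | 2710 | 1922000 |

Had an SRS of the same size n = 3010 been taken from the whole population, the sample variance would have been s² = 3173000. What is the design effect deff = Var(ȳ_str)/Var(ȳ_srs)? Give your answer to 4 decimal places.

0.4766

Var(ȳ_str) = Σ Wₕ²(1−fₕ)sₕ²/nₕ with Wₕ = Nₕ/20970:
  Rural: (3466/20970)²·(1−300/3466)·152000/300 = 12.643431
  Urban: (17504/20970)²·(1−2710/17504)·1922000/2710 = 417.64775
  → Var(ȳ_str) = 430.29118.
Var(ȳ_srs) = (1 − 3010/20970)·3173000/3010 = 902.84143.
deff = 430.29118 / 902.84143 = 0.4766.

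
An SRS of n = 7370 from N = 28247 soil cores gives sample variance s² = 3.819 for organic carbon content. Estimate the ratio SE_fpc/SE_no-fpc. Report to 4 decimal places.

0.8597

f = n/N = 7370/28247 = 0.26091266.
SE_no-fpc = √(s²/n) = 0.022763607; SE_fpc = √((1−f)s²/n) = 0.019569916.
Ratio = √(1−f) = 0.85970189.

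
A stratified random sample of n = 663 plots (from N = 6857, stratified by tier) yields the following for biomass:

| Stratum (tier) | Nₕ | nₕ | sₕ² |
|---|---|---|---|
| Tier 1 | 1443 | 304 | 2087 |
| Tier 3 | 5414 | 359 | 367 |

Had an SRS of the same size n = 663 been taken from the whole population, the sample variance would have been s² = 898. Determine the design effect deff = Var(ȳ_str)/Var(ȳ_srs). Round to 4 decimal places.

0.6825

Var(ȳ_str) = Σ Wₕ²(1−fₕ)sₕ²/nₕ with Wₕ = Nₕ/6857:
  Tier 1: (1443/6857)²·(1−304/1443)·2087/304 = 0.23997755
  Tier 3: (5414/6857)²·(1−359/5414)·367/359 = 0.5950353
  → Var(ȳ_str) = 0.83501285.
Var(ȳ_srs) = (1 − 663/6857)·898/663 = 1.2234884.
deff = 0.83501285 / 1.2234884 = 0.6825.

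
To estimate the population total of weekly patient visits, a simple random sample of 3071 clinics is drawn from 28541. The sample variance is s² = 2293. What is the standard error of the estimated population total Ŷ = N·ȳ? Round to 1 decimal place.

Var(Ŷ) = N²·Var(ȳ) = N²·(1 − n/N)·s²/n.
f = 3071/28541 = 0.10759959; Var(ȳ) = 0.89240041·2293/3071 = 0.66632176.
Var(Ŷ) = 28541² · 0.66632176 = 5.4277816 × 10^8.
SE(Ŷ) = √(5.4277816 × 10^8) = 23297.6.

23297.6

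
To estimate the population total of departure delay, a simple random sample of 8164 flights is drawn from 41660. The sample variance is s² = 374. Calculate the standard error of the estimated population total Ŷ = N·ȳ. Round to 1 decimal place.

Var(Ŷ) = N²·Var(ȳ) = N²·(1 − n/N)·s²/n.
f = 8164/41660 = 0.19596735; Var(ȳ) = 0.80403265·374/8164 = 0.036833441.
Var(Ŷ) = 41660² · 0.036833441 = 6.3926485 × 10^7.
SE(Ŷ) = √(6.3926485 × 10^7) = 7995.4.

7995.4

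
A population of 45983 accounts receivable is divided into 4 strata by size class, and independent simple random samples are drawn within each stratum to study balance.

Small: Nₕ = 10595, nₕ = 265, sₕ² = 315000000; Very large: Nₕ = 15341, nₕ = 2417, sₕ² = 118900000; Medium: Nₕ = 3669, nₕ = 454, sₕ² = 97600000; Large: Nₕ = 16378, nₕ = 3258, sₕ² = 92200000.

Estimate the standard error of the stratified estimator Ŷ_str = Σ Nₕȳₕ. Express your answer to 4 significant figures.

1.218 × 10^7

Var(Ŷ_str) = Σₕ Nₕ²(1 − fₕ)sₕ²/nₕ.
Small: 10595²·(1 − 265/10595)·315000000/265 = 1.300966 × 10^14.
Very large: 15341²·(1 − 2417/15341)·118900000/2417 = 9.7533952 × 10^12.
Medium: 3669²·(1 − 454/3669)·97600000/454 = 2.5358447 × 10^12.
Large: 16378²·(1 − 3258/16378)·92200000/3258 = 6.0809936 × 10^12.
Sum = 1.4846683 × 10^14.
SE = √(1.4846683 × 10^14) = 1.218 × 10^7.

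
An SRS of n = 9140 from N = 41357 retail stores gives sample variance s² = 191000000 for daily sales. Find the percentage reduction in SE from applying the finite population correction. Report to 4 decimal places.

11.7392

f = n/N = 9140/41357 = 0.22100249.
SE_no-fpc = √(s²/n) = 144.55848; SE_fpc = √((1−f)s²/n) = 127.58853.
Ratio = √(1−f) = 0.88260836. Reduction = 100·(1 − 0.88260836) = 11.7392%.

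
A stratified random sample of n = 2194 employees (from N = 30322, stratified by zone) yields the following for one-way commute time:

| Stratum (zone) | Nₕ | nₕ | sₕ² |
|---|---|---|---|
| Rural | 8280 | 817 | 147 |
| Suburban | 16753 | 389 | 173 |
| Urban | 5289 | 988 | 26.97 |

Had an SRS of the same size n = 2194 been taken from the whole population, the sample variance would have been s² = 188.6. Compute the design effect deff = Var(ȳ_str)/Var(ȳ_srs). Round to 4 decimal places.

Var(ȳ_str) = Σ Wₕ²(1−fₕ)sₕ²/nₕ with Wₕ = Nₕ/30322:
  Rural: (8280/30322)²·(1−817/8280)·147/817 = 0.012092703
  Suburban: (16753/30322)²·(1−389/16753)·173/389 = 0.13260591
  Urban: (5289/30322)²·(1−988/5289)·26.97/988 = 6.7538487 × 10^-4
  → Var(ȳ_str) = 0.145374.
Var(ȳ_srs) = (1 − 2194/30322)·188.6/2194 = 0.079741807.
deff = 0.145374 / 0.079741807 = 1.8231.

1.8231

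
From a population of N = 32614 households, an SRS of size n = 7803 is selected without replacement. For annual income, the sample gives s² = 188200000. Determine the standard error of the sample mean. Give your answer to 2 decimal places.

135.46

Under SRS without replacement, Var(ȳ) = (1 − f)·s²/n with f = n/N = 7803/32614 = 0.23925308.
Var(ȳ) = (1 − 0.23925308)·188200000/7803 = 0.76074692·24118.929 = 18348.401.
SE(ȳ) = √(18348.401) = 135.46.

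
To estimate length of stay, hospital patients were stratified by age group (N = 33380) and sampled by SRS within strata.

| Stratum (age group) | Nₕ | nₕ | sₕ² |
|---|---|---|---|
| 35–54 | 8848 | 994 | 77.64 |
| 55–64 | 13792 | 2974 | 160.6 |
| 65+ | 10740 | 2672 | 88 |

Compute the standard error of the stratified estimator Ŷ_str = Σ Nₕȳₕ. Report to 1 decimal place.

4042.1

Var(Ŷ_str) = Σₕ Nₕ²(1 − fₕ)sₕ²/nₕ.
35–54: 8848²·(1 − 994/8848)·77.64/994 = 5.4279414 × 10^6.
55–64: 13792²·(1 − 2974/13792)·160.6/2974 = 8.0571009 × 10^6.
65+: 10740²·(1 − 2672/10740)·88/2672 = 2.8537531 × 10^6.
Sum = 1.6338795 × 10^7.
SE = √(1.6338795 × 10^7) = 4042.1.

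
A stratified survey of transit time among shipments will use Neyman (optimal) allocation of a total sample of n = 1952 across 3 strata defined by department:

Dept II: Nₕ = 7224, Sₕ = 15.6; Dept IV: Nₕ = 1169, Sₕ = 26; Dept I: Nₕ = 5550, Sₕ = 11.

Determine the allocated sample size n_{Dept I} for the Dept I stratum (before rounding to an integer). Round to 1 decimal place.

Neyman allocation: nₕ = n·NₕSₕ / Σⱼ NⱼSⱼ.
Σ NⱼSⱼ = 7224·15.6 + 1169·26 + 5550·11 = 204138.4.
n_{Dept I} = 1952·5550·11 / 204138.4 = 583.8.

583.8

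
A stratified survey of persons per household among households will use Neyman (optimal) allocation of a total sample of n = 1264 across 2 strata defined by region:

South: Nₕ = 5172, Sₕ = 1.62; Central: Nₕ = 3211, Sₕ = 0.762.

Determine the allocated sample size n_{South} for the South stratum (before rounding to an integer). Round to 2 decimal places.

978.31

Neyman allocation: nₕ = n·NₕSₕ / Σⱼ NⱼSⱼ.
Σ NⱼSⱼ = 5172·1.62 + 3211·0.762 = 10825.422.
n_{South} = 1264·5172·1.62 / 10825.422 = 978.31.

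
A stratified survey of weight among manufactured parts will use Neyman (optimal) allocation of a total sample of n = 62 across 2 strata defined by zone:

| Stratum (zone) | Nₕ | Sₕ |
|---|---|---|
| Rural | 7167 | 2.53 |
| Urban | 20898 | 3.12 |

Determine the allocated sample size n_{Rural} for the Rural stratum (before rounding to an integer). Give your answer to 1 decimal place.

Neyman allocation: nₕ = n·NₕSₕ / Σⱼ NⱼSⱼ.
Σ NⱼSⱼ = 7167·2.53 + 20898·3.12 = 83334.27.
n_{Rural} = 62·7167·2.53 / 83334.27 = 13.5.

13.5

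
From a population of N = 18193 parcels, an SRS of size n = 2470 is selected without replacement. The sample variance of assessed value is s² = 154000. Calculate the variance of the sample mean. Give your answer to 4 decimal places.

Under SRS without replacement, Var(ȳ) = (1 − f)·s²/n with f = n/N = 2470/18193 = 0.13576650.
Var(ȳ) = (1 − 0.13576650)·154000/2470 = 0.86423350·62.348178 = 53.883384.

53.8834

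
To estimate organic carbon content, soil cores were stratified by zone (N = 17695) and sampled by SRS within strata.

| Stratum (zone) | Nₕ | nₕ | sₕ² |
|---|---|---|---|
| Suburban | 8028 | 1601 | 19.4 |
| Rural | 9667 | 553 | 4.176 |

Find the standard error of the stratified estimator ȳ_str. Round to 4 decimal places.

0.0642

Var(ȳ_str) = Σₕ Wₕ²(1 − fₕ)sₕ²/nₕ with Wₕ = Nₕ/N, N = 17695.
Suburban: Wₕ = 0.45368748; term = 0.45368748²·(1 − 0.19942701)·19.4/1601 = 0.0019967557.
Rural: Wₕ = 0.54631252; term = 0.54631252²·(1 − 0.05720492)·4.176/553 = 0.0021248827.
Sum = 0.0041216384.
SE = √(0.0041216384) = 0.0642.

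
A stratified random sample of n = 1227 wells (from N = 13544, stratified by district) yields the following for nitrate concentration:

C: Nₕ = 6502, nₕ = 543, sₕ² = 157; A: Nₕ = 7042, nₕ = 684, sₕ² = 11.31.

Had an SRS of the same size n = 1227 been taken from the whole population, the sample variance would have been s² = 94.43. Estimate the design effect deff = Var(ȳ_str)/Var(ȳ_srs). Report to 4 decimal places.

Var(ȳ_str) = Σ Wₕ²(1−fₕ)sₕ²/nₕ with Wₕ = Nₕ/13544:
  C: (6502/13544)²·(1−543/6502)·157/543 = 0.06106977
  A: (7042/13544)²·(1−684/7042)·11.31/684 = 0.0040357956
  → Var(ȳ_str) = 0.065105566.
Var(ȳ_srs) = (1 − 1227/13544)·94.43/1227 = 0.069987974.
deff = 0.065105566 / 0.069987974 = 0.9302.

0.9302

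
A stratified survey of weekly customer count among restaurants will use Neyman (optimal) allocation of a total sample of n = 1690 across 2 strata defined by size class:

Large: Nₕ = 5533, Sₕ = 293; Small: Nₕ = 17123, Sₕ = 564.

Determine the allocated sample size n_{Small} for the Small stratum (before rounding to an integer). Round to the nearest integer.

Neyman allocation: nₕ = n·NₕSₕ / Σⱼ NⱼSⱼ.
Σ NⱼSⱼ = 5533·293 + 17123·564 = 1.1278541 × 10^7.
n_{Small} = 1690·17123·564 / (1.1278541 × 10^7) = 1447.

1447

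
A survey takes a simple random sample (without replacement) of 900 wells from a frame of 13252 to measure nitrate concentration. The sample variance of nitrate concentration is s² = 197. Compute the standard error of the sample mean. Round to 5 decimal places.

Under SRS without replacement, Var(ȳ) = (1 − f)·s²/n with f = n/N = 900/13252 = 0.06791428.
Var(ȳ) = (1 − 0.06791428)·197/900 = 0.93208572·0.21888889 = 0.20402321.
SE(ȳ) = √(0.20402321) = 0.45169.

0.45169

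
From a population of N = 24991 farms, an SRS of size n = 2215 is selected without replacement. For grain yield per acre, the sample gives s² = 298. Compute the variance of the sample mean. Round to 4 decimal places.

Under SRS without replacement, Var(ȳ) = (1 − f)·s²/n with f = n/N = 2215/24991 = 0.08863191.
Var(ȳ) = (1 − 0.08863191)·298/2215 = 0.91136809·0.13453725 = 0.12261295.

0.1226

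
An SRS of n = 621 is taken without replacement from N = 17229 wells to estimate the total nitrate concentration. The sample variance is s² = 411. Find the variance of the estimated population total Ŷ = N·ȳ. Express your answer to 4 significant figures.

Var(Ŷ) = N²·Var(ȳ) = N²·(1 − n/N)·s²/n.
f = 621/17229 = 0.03604388; Var(ȳ) = 0.96395612·411/621 = 0.63798062.
Var(Ŷ) = 17229² · 0.63798062 = 1.8937717 × 10^8.

1.894 × 10^8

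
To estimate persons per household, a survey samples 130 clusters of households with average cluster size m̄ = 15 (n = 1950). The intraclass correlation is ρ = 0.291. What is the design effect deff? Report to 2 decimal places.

deff = 1 + (15 − 1)·0.291 = 1 + 4.074 = 5.074.

5.07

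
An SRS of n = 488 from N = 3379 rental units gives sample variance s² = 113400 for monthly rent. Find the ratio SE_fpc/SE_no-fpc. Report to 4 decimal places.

0.9250

f = n/N = 488/3379 = 0.14442143.
SE_no-fpc = √(s²/n) = 15.243918; SE_fpc = √((1−f)s²/n) = 14.100242.
Ratio = √(1−f) = 0.92497490.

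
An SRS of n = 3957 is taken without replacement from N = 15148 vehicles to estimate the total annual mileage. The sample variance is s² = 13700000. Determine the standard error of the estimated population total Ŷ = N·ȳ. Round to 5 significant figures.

766110

Var(Ŷ) = N²·Var(ȳ) = N²·(1 − n/N)·s²/n.
f = 3957/15148 = 0.26122260; Var(ȳ) = 0.73877740·13700000/3957 = 2557.809.
Var(Ŷ) = 15148² · 2557.809 = 5.8691972 × 10^11.
SE(Ŷ) = √(5.8691972 × 10^11) = 766110.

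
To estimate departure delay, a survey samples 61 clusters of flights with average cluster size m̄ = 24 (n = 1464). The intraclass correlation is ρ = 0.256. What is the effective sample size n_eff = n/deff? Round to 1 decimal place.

212.5

deff = 1 + (24 − 1)·0.256 = 1 + 5.888 = 6.888.
n_eff = 1464 / 6.888 = 212.5.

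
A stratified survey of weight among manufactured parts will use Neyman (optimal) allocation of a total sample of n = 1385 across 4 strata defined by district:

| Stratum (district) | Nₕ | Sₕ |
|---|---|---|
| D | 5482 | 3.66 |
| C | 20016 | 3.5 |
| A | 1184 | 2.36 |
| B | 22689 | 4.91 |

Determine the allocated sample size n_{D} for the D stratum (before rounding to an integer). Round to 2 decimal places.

136.01

Neyman allocation: nₕ = n·NₕSₕ / Σⱼ NⱼSⱼ.
Σ NⱼSⱼ = 5482·3.66 + 20016·3.5 + 1184·2.36 + 22689·4.91 = 204317.35.
n_{D} = 1385·5482·3.66 / 204317.35 = 136.01.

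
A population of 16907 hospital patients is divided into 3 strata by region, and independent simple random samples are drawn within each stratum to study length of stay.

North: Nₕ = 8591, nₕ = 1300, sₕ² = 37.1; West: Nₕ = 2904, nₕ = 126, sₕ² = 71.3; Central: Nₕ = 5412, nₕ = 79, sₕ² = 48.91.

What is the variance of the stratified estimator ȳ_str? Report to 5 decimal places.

0.08474

Var(ȳ_str) = Σₕ Wₕ²(1 − fₕ)sₕ²/nₕ with Wₕ = Nₕ/N, N = 16907.
North: Wₕ = 0.50813273; term = 0.50813273²·(1 − 0.15132115)·37.1/1300 = 0.0062535737.
West: Wₕ = 0.17176318; term = 0.17176318²·(1 − 0.04338843)·71.3/126 = 0.015970361.
Central: Wₕ = 0.32010410; term = 0.32010410²·(1 − 0.01459719)·48.91/79 = 0.062512496.
Sum = 0.084736431.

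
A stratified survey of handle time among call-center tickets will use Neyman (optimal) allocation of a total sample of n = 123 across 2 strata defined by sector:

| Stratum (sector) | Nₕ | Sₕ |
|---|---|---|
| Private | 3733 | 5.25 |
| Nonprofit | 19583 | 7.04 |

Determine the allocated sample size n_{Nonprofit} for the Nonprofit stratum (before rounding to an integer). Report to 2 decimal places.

Neyman allocation: nₕ = n·NₕSₕ / Σⱼ NⱼSⱼ.
Σ NⱼSⱼ = 3733·5.25 + 19583·7.04 = 157462.57.
n_{Nonprofit} = 123·19583·7.04 / 157462.57 = 107.69.

107.69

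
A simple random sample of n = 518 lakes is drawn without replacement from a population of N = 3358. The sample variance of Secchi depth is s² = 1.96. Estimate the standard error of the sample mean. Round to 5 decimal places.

0.05657

Under SRS without replacement, Var(ȳ) = (1 − f)·s²/n with f = n/N = 518/3358 = 0.15425849.
Var(ȳ) = (1 − 0.15425849)·1.96/518 = 0.84574151·0.0037837838 = 0.003200103.
SE(ȳ) = √(0.003200103) = 0.05657.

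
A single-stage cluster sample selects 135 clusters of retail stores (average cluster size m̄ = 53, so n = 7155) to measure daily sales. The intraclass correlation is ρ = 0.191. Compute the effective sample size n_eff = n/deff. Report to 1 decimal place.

654.5

deff = 1 + (53 − 1)·0.191 = 1 + 9.932 = 10.932.
n_eff = 7155 / 10.932 = 654.5.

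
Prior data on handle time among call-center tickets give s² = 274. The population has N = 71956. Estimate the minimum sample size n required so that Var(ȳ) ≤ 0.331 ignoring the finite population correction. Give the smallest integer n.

828

Without fpc, n₀ = s²/D = 274/0.331 = 827.7946.
Rounding up, n = 828.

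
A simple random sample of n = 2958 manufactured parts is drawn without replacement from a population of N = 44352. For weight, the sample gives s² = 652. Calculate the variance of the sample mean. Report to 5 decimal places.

0.20572

Under SRS without replacement, Var(ȳ) = (1 − f)·s²/n with f = n/N = 2958/44352 = 0.06669372.
Var(ȳ) = (1 − 0.06669372)·652/2958 = 0.93330628·0.2204192 = 0.20571862.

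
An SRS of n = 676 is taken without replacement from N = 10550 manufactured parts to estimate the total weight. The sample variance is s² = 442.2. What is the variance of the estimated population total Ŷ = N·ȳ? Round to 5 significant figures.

Var(Ŷ) = N²·Var(ȳ) = N²·(1 − n/N)·s²/n.
f = 676/10550 = 0.06407583; Var(ȳ) = 0.93592417·442.2/676 = 0.61222732.
Var(Ŷ) = 10550² · 0.61222732 = 6.8142431 × 10^7.

6.8142 × 10^7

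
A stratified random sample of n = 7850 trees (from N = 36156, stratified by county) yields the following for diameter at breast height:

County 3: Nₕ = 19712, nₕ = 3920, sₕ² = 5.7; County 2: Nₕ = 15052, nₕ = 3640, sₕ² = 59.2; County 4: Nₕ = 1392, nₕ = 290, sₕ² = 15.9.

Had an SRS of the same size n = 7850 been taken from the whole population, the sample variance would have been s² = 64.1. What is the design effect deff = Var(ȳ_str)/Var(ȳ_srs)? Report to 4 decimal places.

0.3985

Var(ȳ_str) = Σ Wₕ²(1−fₕ)sₕ²/nₕ with Wₕ = Nₕ/36156:
  County 3: (19712/36156)²·(1−3920/19712)·5.7/3920 = 3.4625485 × 10^-4
  County 2: (15052/36156)²·(1−3640/15052)·59.2/3640 = 0.0021370542
  County 4: (1392/36156)²·(1−290/1392)·15.9/290 = 6.4336762 × 10^-5
  → Var(ȳ_str) = 0.0025476458.
Var(ȳ_srs) = (1 − 7850/36156)·64.1/7850 = 0.006392732.
deff = 0.0025476458 / 0.006392732 = 0.3985.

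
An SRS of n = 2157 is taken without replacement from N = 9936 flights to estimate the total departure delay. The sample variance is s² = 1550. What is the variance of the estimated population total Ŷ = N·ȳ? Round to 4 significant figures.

Var(Ŷ) = N²·Var(ȳ) = N²·(1 − n/N)·s²/n.
f = 2157/9936 = 0.21708937; Var(ȳ) = 0.78291063·1550/2157 = 0.56259225.
Var(Ŷ) = 9936² · 0.56259225 = 5.5541411 × 10^7.

5.554 × 10^7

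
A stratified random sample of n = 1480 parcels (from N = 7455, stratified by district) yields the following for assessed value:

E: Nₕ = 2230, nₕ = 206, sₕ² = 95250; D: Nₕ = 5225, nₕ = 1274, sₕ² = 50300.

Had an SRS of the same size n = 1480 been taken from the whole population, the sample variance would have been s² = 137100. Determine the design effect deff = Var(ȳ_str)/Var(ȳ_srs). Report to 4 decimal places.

Var(ȳ_str) = Σ Wₕ²(1−fₕ)sₕ²/nₕ with Wₕ = Nₕ/7455:
  E: (2230/7455)²·(1−206/2230)·95250/206 = 37.550683
  D: (5225/7455)²·(1−1274/5225)·50300/1274 = 14.66549
  → Var(ȳ_str) = 52.216173.
Var(ȳ_srs) = (1 − 1480/7455)·137100/1480 = 74.244793.
deff = 52.216173 / 74.244793 = 0.7033.

0.7033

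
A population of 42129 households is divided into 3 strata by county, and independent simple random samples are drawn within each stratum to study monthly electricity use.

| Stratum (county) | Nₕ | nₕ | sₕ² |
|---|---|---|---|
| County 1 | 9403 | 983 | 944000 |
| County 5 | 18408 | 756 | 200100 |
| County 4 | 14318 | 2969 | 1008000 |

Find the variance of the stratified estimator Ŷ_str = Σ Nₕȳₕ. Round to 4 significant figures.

2.172 × 10^11

Var(Ŷ_str) = Σₕ Nₕ²(1 − fₕ)sₕ²/nₕ.
County 1: 9403²·(1 − 983/9403)·944000/983 = 7.6032103 × 10^10.
County 5: 18408²·(1 − 756/18408)·200100/756 = 8.6005419 × 10^10.
County 4: 14318²·(1 − 2969/14318)·1008000/2969 = 5.5168387 × 10^10.
Sum = 2.1720591 × 10^11.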